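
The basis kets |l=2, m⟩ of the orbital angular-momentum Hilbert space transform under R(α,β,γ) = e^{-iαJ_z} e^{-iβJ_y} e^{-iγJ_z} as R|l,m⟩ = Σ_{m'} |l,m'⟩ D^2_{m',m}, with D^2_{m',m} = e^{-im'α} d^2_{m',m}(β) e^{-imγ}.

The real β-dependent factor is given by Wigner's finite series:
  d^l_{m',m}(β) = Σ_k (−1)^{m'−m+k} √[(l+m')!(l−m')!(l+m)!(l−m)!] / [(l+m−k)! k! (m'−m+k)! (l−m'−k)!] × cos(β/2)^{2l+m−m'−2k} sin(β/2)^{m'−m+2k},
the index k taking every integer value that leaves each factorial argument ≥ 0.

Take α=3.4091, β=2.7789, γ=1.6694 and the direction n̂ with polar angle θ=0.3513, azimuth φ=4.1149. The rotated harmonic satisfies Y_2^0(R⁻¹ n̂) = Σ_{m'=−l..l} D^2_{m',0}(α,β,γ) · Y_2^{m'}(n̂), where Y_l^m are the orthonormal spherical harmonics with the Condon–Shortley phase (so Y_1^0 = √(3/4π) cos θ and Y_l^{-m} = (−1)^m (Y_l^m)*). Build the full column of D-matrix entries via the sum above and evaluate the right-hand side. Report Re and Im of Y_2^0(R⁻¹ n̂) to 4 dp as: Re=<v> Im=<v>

Need the full column D^2_{m',0} for m'=−2..2 at α=3.4091, β=2.7789, γ=1.6694.
cos(β/2)=0.180354, sin(β/2)=0.983602
d^2_{-2,0}: single k=2 term ⇒ +0.077084;  D = +0.066313+0.039302i
d^2_{-1,0}: k∈[1..2] ⇒ +0.014134 -0.420397 = -0.406262;  D = +0.391813+0.107387i
d^2_{0,0}: k∈[0..2] ⇒ +0.001058 -0.125878 +0.936003 = +0.811183;  D = +0.811183+0.000000i
d^2_{1,0}: k∈[0..1] ⇒ -0.014134 +0.420397 = +0.406262;  D = -0.391813+0.107387i
d^2_{2,0}: single k=0 term ⇒ +0.077084;  D = +0.066313-0.039302i
Y_2^{m'}(θ=0.3513,φ=4.1149) and Σ D·Y over m':
  (+0.0663+0.0393i)·(-0.0168-0.0425i)  (+0.3918+0.1074i)·(-0.1404+0.2064i)  (+0.8112+0.0000i)·(+0.5187+0.0000i)  (-0.3918+0.1074i)·(+0.1404+0.2064i)  (+0.0663-0.0393i)·(-0.0168+0.0425i)
Y_2^0(R⁻¹ n̂) = +0.267549-0.000000i

Re=0.2675 Im=0.0000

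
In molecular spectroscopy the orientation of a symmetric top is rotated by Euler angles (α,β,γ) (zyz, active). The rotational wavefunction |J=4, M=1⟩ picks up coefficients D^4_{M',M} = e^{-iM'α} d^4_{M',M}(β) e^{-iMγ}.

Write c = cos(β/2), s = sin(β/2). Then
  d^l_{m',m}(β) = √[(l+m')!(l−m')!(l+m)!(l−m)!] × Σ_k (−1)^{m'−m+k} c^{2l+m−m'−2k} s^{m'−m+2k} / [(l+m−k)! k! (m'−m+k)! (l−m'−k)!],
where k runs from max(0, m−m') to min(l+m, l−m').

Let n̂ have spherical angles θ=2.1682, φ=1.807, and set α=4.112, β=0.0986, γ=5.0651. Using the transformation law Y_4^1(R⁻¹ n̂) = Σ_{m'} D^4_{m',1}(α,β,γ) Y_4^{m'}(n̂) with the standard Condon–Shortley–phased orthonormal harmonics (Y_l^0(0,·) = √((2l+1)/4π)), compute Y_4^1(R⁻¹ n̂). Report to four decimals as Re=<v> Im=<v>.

Need the full column D^4_{m',1} for m'=−4..4 at α=4.112, β=0.0986, γ=5.0651.
cos(β/2)=0.998785, sin(β/2)=0.049280
d^4_{-4,1}: single k=5 term ⇒ +0.000002;  D = +0.000001-0.000002i
d^4_{-3,1}: k∈[4..5] ⇒ +0.000078 -0.000000 = +0.000078;  D = +0.000043+0.000065i
d^4_{-2,1}: k∈[3..5] ⇒ +0.001682 -0.000006 +0.000000 = +0.001676;  D = -0.001676-0.000029i
d^4_{-1,1}: k∈[2..5] ⇒ +0.024109 -0.000176 +0.000000 -0.000000 = +0.023933;  D = +0.013861-0.019510i
d^4_{0,1}: k∈[1..4] ⇒ +0.218519 -0.003192 +0.000008 -0.000000 = +0.215335;  D = +0.074386+0.202079i
d^4_{1,1}: k∈[0..3] ⇒ +0.990321 -0.036163 +0.000176 -0.000000 = +0.954334;  D = -0.925212-0.233958i
d^4_{2,1}: k∈[0..2] ⇒ -0.207306 +0.002523 -0.000004 = -0.204786;  D = -0.153591+0.135453i
d^4_{3,1}: k∈[0..1] ⇒ +0.019136 -0.000078 = +0.019058;  D = +0.002326+0.018916i
d^4_{4,1}: single k=0 term ⇒ -0.000890;  D = +0.000790+0.000410i
Y_4^{m'}(θ=2.1682,φ=1.807) and Σ D·Y over m':
  (+0.0000-0.0000i)·(+0.1212-0.1676i)  (+0.0000+0.0001i)·(-0.2590-0.3021i)  (-0.0017-0.0000i)·(-0.2474+0.1264i)  (+0.0139-0.0195i)·(-0.0404-0.1680i)  (+0.0744+0.2021i)·(-0.3161+0.0000i)  (-0.9252-0.2340i)·(+0.0404-0.1680i)  (-0.1536+0.1355i)·(-0.2474-0.1264i)  (+0.0023+0.0189i)·(+0.2590-0.3021i)  (+0.0008+0.0004i)·(+0.1212+0.1676i)
Y_4^1(R⁻¹ n̂) = -0.042161+0.070570i

Re=-0.0422 Im=0.0706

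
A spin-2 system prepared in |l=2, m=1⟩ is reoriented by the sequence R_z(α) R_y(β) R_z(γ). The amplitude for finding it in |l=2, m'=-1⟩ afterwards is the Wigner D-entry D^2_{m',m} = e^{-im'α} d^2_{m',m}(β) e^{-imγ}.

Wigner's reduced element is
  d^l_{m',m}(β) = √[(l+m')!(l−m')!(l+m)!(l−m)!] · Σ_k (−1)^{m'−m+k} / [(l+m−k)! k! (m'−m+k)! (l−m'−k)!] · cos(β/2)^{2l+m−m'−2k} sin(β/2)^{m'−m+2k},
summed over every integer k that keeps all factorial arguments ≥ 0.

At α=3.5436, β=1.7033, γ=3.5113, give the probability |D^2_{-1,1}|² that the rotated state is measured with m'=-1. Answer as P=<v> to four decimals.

P=0.1735

Split into d^2_{-1,1}(β=1.7033) × two z-phases.
c=cos(1.7033/2)=0.658743, s=sin(1.7033/2)=0.752368; N=√[1·6·6·1]=6.000000
k∈{2,3} keeps every argument non-negative
  k=2: (−1)^0·6.0000/(2)·0.6587^2·0.7524^2 = +0.736909
  k=3: (−1)^1·6.0000/(6)·0.6587^0·0.7524^4 = -0.320422
d^2_{-1,1}(1.7033) = +0.736909 -0.320422 = +0.416487
|D^2_{-1,1}|² = |d^2_{-1,1}(β)|² = (+0.416487)² = 0.173462 (the z-rotation phases have unit modulus)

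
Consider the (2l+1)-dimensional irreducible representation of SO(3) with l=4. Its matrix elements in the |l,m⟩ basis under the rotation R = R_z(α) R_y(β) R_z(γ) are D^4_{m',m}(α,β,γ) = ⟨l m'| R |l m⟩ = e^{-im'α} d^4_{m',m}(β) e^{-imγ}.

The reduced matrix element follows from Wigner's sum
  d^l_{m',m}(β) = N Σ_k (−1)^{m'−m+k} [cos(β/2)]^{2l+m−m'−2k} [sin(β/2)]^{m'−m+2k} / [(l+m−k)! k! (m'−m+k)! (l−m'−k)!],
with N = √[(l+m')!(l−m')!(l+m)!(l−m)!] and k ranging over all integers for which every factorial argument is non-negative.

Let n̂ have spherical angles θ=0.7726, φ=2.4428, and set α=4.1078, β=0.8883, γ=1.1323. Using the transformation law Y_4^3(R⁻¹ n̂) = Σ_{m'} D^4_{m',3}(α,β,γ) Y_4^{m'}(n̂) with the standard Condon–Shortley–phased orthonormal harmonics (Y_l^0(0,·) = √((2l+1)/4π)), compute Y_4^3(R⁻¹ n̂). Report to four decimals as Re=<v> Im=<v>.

Re=0.2648 Im=-0.2805

Need the full column D^4_{m',3} for m'=−4..4 at α=4.1078, β=0.8883, γ=1.1323.
cos(β/2)=0.902976, sin(β/2)=0.429691
d^4_{-4,3}: single k=7 term ⇒ +0.006907;  D = +0.006165+0.003115i
d^4_{-3,3}: k∈[6..7] ⇒ +0.035924 -0.001162 = +0.034762;  D = -0.030535+0.016613i
d^4_{-2,3}: k∈[5..6] ⇒ +0.121058 -0.009138 = +0.111920;  D = +0.011876-0.111288i
d^4_{-1,3}: k∈[4..5] ⇒ +0.299811 -0.040734 = +0.259077;  D = +0.196322+0.169052i
d^4_{0,3}: k∈[3..4] ⇒ +0.563525 -0.127606 = +0.435918;  D = -0.421788+0.110088i
d^4_{1,3}: k∈[2..3] ⇒ +0.794401 -0.299811 = +0.494590;  D = +0.169260-0.464726i
d^4_{2,3}: k∈[1..2] ⇒ +0.786962 -0.534606 = +0.252356;  D = +0.145996+0.205837i
d^4_{3,3}: k∈[0..1] ⇒ +0.441988 -0.700596 = -0.258608;  D = +0.258588-0.003190i
d^4_{4,3}: single k=0 term ⇒ -0.594888;  D = -0.332085+0.493570i
Y_4^{m'}(θ=0.7726,φ=2.4428) and Σ D·Y over m':
  (+0.0062+0.0031i)·(-0.0988+0.0357i)  (-0.0305+0.0166i)·(+0.1529-0.2637i)  (+0.0119-0.1113i)·(+0.0727+0.4157i)  (+0.1963+0.1691i)·(-0.1067-0.0897i)  (-0.4218+0.1101i)·(-0.3364+0.0000i)  (+0.1693-0.4647i)·(+0.1067-0.0897i)  (+0.1460+0.2058i)·(+0.0727-0.4157i)  (+0.2586-0.0032i)·(-0.1529-0.2637i)  (-0.3321+0.4936i)·(-0.0988-0.0357i)
Y_4^3(R⁻¹ n̂) = +0.264838-0.280466i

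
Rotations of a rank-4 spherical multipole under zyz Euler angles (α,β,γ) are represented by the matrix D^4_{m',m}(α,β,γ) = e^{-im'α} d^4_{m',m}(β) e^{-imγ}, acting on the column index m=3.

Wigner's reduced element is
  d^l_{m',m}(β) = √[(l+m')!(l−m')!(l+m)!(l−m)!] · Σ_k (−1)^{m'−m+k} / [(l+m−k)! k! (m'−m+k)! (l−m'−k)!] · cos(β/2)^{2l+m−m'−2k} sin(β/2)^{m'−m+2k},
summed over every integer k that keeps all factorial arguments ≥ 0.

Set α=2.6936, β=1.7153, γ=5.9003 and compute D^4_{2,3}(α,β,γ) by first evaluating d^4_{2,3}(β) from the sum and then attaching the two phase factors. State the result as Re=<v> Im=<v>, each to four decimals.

D^4_{2,3}(2.6936,1.7153,5.9003) = e^{-i·2·2.6936}·d^4_{2,3}(1.7153)·e^{-i·3·5.9003}. Compute d first:
With c≡cos(β/2)=0.654217 and s≡sin(β/2)=0.756307, N=[720·2·5040·1]^{1/2}=2693.993318
The bounds max(0,m−m')=1 and min(l+m,l−m')=2 give 2 terms
  k=1: (−1)^0·2693.9933/(720)·0.6542^7·0.7563^1 = +0.145149
  k=2: (−1)^1·2693.9933/(240)·0.6542^5·0.7563^3 = -0.581953
d^4_{2,3}(1.7153) = +0.145149 -0.581953 = -0.436804
D = (+0.624750+0.780825i)·(-0.436804)·(+0.409714+0.912214i) = +0.199319-0.388677i

Re=0.1993 Im=-0.3887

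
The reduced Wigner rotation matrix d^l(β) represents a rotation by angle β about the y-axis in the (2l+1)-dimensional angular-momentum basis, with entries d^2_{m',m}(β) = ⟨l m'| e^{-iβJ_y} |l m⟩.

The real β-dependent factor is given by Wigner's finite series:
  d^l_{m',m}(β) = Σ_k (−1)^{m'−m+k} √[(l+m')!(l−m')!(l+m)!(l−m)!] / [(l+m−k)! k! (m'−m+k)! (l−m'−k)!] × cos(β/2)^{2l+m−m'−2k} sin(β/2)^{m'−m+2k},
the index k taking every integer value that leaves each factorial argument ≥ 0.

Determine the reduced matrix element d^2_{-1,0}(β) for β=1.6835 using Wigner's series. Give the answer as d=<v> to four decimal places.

d^2_{-1,0}(β=1.6835) via Wigner's sum:
Half-angle: c=0.666159, s=0.745810. N=√(1·6·2·2)=4.898979
k: max(0,(0)−(-1))=1 … min(2+(0),2−(-1))=2
  k=1: (−1)^0·4.8990/(2)·0.6662^3·0.7458^1 = +0.540054
  k=2: (−1)^1·4.8990/(2)·0.6662^1·0.7458^3 = -0.676921
d^2_{-1,0}(1.6835) = +0.540054 -0.676921 = -0.136867

d=-0.1369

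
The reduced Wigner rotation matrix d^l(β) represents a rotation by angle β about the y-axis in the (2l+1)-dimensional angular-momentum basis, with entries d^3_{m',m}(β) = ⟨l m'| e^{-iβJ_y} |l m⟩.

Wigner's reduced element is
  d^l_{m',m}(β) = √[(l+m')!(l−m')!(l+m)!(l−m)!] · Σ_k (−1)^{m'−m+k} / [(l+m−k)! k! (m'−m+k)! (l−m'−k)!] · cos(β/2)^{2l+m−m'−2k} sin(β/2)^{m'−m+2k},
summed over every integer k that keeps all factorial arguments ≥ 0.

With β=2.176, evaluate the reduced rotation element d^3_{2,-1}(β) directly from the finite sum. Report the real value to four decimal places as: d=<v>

d^3_{2,-1}(β=2.176) via Wigner's sum:
c=cos(2.176/2)=0.464258, s=sin(2.176/2)=0.885700; N=√[120·1·2·24]=75.894664
k∈{0,1} keeps every argument non-negative
  k=0: (−1)^3·75.8947/(12)·0.4643^3·0.8857^3 = -0.439711
  k=1: (−1)^4·75.8947/(24)·0.4643^1·0.8857^5 = +0.800189
d^3_{2,-1}(2.176) = -0.439711 +0.800189 = +0.360478

d=0.3605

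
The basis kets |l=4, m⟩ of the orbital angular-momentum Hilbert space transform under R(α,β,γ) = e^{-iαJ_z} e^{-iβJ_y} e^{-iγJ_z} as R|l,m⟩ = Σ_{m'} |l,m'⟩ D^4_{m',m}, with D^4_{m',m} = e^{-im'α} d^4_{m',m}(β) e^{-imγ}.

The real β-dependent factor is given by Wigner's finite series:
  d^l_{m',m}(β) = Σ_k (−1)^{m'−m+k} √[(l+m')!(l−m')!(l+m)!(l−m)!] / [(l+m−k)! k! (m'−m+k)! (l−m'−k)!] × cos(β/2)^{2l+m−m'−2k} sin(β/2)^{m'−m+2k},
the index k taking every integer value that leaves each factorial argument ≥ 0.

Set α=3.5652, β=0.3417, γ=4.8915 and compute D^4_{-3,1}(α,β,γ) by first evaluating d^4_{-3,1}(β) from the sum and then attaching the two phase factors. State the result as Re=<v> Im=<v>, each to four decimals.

Re=0.0091 Im=-0.0047

Split into d^4_{-3,1}(β=0.3417) × two z-phases.
Half-angle: c=0.985441, s=0.170020. N=√(1·5040·120·6)=1904.940944
Admissible k: 4..5 (factorial args all ≥0)
  k=4: (−1)^0·1904.9409/(144)·0.9854^4·0.1700^4 = +0.010424
  k=5: (−1)^1·1904.9409/(240)·0.9854^2·0.1700^6 = -0.000186
d^4_{-3,1}(0.3417) = +0.010424 -0.000186 = +0.010238
Phases: e^{-i·(-3)·3.5652}=-0.295496-0.955344i, e^{-i·(1)·4.8915}=+0.178155+0.984002i ⇒ D=+0.009085-0.004719i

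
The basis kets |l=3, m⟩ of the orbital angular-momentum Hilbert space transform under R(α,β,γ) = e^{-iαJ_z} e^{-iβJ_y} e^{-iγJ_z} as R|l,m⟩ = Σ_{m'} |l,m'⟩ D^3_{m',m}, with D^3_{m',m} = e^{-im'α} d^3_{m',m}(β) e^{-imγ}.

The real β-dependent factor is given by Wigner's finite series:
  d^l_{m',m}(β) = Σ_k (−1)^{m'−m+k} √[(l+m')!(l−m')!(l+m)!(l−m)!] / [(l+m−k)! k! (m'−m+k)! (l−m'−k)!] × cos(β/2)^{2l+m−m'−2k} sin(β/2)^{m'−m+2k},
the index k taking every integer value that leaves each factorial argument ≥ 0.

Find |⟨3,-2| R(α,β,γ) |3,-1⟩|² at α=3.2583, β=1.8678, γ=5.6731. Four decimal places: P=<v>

P=0.2521

D^3_{-2,-1}(3.2583,1.8678,5.6731) = e^{-i·-2·3.2583}·d^3_{-2,-1}(1.8678)·e^{-i·-1·5.6731}. Compute d first:
c=cos(1.8678/2)=0.594703, s=sin(1.8678/2)=0.803945; N=√[1·120·2·24]=75.894664
k∈{1,2} keeps every argument non-negative
  k=1: (−1)^0·75.8947/(24)·0.5947^5·0.8039^1 = +0.189116
  k=2: (−1)^1·75.8947/(12)·0.5947^3·0.8039^3 = -0.691210
d^3_{-2,-1}(1.8678) = +0.189116 -0.691210 = -0.502095
|D^3_{-2,-1}|² = |d^3_{-2,-1}(β)|² = (-0.502095)² = 0.252099 (the z-rotation phases have unit modulus)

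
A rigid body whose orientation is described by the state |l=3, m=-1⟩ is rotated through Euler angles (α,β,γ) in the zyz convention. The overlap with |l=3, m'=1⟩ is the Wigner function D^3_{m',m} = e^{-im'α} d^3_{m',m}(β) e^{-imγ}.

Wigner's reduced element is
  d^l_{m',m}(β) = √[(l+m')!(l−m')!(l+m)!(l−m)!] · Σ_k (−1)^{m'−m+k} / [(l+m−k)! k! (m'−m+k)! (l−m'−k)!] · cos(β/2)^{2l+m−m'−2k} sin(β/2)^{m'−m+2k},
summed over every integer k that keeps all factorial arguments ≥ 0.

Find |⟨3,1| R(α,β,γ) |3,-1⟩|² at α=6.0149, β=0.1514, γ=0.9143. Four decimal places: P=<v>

First d^3_{1,-1}(β=0.1514), then the phase factors e^{-i(1)α} and e^{-i(-1)γ}:
c=cos(0.1514/2)=0.997136, s=sin(0.1514/2)=0.075628; N=√[24·2·2·24]=48.000000
k∈{0,1,2} keeps every argument non-negative
  k=0: (−1)^2·48.0000/(8)·0.9971^4·0.0756^2 = +0.033926
  k=1: (−1)^3·48.0000/(6)·0.9971^2·0.0756^4 = -0.000260
  k=2: (−1)^4·48.0000/(48)·0.9971^0·0.0756^6 = +0.000000
d^3_{1,-1}(0.1514) = +0.033926 -0.000260 +0.000000 = +0.033666
|D^3_{1,-1}|² = |d^3_{1,-1}(β)|² = (+0.033666)² = 0.001133 (the z-rotation phases have unit modulus)

P=0.0011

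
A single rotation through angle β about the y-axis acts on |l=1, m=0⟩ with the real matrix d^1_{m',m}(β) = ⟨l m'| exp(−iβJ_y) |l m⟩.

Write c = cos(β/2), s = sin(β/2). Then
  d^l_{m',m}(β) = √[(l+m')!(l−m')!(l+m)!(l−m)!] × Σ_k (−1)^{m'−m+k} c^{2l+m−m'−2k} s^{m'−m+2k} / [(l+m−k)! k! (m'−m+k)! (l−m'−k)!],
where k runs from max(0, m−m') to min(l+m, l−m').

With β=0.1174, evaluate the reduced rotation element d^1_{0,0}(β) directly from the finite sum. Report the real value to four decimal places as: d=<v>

d=0.9931

d^1_{0,0}(β=0.1174) via Wigner's sum:
c=cos(0.1174/2)=0.998278, s=sin(0.1174/2)=0.058666; N=√[1·1·1·1]=1.000000
The bounds max(0,m−m')=0 and min(l+m,l−m')=1 give 2 terms
  k=0: (−1)^0·1.0000/(1)·0.9983^2·0.0587^0 = +0.996558
  k=1: (−1)^1·1.0000/(1)·0.9983^0·0.0587^2 = -0.003442
d^1_{0,0}(0.1174) = +0.996558 -0.003442 = +0.993117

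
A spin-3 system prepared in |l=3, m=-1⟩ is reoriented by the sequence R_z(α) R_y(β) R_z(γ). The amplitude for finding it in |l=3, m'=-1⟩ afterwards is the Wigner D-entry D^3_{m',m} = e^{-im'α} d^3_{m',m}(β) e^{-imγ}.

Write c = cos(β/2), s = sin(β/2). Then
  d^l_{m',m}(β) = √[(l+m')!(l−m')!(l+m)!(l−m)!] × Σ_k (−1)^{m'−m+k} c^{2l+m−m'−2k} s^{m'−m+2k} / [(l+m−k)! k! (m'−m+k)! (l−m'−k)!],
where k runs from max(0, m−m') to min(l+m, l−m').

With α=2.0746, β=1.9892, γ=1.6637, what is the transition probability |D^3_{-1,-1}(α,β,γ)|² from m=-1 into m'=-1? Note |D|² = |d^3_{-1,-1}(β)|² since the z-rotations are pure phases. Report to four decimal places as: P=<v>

P=0.1690

D^3_{-1,-1}(2.0746,1.9892,1.6637) = e^{-i·-1·2.0746}·d^3_{-1,-1}(1.9892)·e^{-i·-1·1.6637}. Compute d first:
c=cos(1.9892/2)=0.544838, s=sin(1.9892/2)=0.838541; N=√[2·24·2·24]=48.000000
Admissible k: 0..2 (factorial args all ≥0)
  k=0: (−1)^0·48.0000/(48)·0.5448^6·0.8385^0 = +0.026158
  k=1: (−1)^1·48.0000/(6)·0.5448^4·0.8385^2 = -0.495689
  k=2: (−1)^2·48.0000/(8)·0.5448^2·0.8385^4 = +0.880611
d^3_{-1,-1}(1.9892) = +0.026158 -0.495689 +0.880611 = +0.411080
|D^3_{-1,-1}|² = |d^3_{-1,-1}(β)|² = (+0.411080)² = 0.168987 (the z-rotation phases have unit modulus)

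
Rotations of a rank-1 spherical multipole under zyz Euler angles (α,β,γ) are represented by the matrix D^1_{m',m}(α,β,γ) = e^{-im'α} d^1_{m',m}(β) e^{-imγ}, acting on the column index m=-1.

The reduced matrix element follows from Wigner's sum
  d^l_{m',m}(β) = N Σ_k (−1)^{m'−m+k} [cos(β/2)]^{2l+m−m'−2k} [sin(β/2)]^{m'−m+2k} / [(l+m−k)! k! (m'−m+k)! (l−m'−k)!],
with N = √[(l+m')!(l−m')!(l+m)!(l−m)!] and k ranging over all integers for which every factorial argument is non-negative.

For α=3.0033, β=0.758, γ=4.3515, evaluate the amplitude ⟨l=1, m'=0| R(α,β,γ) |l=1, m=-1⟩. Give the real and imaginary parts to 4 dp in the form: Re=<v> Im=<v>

Re=0.1717 Im=0.4548

First d^1_{0,-1}(β=0.758), then the phase factors e^{-i(0)α} and e^{-i(-1)γ}:
Half-angle: c=0.929035, s=0.369992. N=√(1·1·1·2)=1.414214
The bounds max(0,m−m')=0 and min(l+m,l−m')=0 give 1 term
  k=0: (−1)^1·1.4142/(1)·0.9290^1·0.3700^1 = -0.486115
d^1_{0,-1}(0.758) = -0.486115
Phases: e^{-i·(0)·3.0033}=+1.000000+0.000000i, e^{-i·(-1)·4.3515}=-0.353106-0.935583i ⇒ D=+0.171650+0.454801i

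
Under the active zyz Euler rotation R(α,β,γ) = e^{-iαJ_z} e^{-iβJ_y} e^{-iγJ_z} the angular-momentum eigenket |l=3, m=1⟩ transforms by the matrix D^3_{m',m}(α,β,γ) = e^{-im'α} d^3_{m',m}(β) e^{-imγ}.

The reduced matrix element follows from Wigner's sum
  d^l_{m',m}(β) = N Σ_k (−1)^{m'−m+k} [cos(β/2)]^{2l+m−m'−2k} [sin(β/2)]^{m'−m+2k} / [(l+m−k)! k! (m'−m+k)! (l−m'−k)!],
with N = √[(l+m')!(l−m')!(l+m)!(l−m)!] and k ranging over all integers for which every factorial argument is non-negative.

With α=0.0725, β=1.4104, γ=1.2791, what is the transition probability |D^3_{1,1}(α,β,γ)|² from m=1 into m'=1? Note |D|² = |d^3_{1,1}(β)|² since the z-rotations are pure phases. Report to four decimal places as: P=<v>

First d^3_{1,1}(β=1.4104), then the phase factors e^{-i(1)α} and e^{-i(1)γ}:
c=cos(1.4104/2)=0.761482, s=sin(1.4104/2)=0.648186; N=√[24·2·24·2]=48.000000
Admissible k: 0..2 (factorial args all ≥0)
  k=0: (−1)^0·48.0000/(48)·0.7615^6·0.6482^0 = +0.194965
  k=1: (−1)^1·48.0000/(6)·0.7615^4·0.6482^2 = -1.130129
  k=2: (−1)^2·48.0000/(8)·0.7615^2·0.6482^4 = +0.614143
d^3_{1,1}(1.4104) = +0.194965 -1.130129 +0.614143 = -0.321020
|D^3_{1,1}|² = |d^3_{1,1}(β)|² = (-0.321020)² = 0.103054 (the z-rotation phases have unit modulus)

P=0.1031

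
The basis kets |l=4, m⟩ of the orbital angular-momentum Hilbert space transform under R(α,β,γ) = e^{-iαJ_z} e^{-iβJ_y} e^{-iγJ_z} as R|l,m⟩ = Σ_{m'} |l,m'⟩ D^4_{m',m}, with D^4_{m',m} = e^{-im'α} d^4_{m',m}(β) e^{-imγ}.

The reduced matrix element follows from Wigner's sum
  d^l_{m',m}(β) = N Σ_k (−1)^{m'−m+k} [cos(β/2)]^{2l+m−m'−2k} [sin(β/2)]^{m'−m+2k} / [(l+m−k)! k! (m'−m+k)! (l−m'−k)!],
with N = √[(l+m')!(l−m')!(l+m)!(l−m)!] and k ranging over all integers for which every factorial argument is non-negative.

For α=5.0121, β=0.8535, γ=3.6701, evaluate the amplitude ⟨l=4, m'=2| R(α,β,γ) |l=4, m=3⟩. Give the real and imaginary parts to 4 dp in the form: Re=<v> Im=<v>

First d^4_{2,3}(β=0.8535), then the phase factors e^{-i(2)α} and e^{-i(3)γ}:
c=cos(0.8535/2)=0.910316, s=sin(0.8535/2)=0.413914; N=√[720·2·5040·1]=2693.993318
k∈{1,2} keeps every argument non-negative
  k=1: (−1)^0·2693.9933/(720)·0.9103^7·0.4139^1 = +0.802267
  k=2: (−1)^1·2693.9933/(240)·0.9103^5·0.4139^3 = -0.497597
d^4_{2,3}(0.8535) = +0.802267 -0.497597 = +0.304671
Attach z-rotation phases: D = e^{-i(2)(5.0121)}·(+0.304671)·e^{-i(3)(3.6701)} = -0.175570-0.248997i

Re=-0.1756 Im=-0.2490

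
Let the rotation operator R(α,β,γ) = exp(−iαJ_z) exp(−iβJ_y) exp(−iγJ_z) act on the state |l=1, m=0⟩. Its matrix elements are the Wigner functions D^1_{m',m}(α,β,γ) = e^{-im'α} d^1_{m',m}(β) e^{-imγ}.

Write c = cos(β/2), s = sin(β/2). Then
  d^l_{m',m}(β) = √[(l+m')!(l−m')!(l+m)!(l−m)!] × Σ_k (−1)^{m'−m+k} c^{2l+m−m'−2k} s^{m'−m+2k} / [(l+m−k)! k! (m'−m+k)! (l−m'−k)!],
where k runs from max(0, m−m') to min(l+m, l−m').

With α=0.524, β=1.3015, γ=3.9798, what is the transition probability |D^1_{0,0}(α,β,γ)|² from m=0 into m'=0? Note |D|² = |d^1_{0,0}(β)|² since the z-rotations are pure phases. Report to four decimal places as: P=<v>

First d^1_{0,0}(β=1.3015), then the phase factors e^{-i(0)α} and e^{-i(0)γ}:
Half-angle: c=0.795630, s=0.605783. N=√(1·1·1·1)=1.000000
k∈{0,1} keeps every argument non-negative
  k=0: (−1)^0·1.0000/(1)·0.7956^2·0.6058^0 = +0.633027
  k=1: (−1)^1·1.0000/(1)·0.7956^0·0.6058^2 = -0.366973
d^1_{0,0}(1.3015) = +0.633027 -0.366973 = +0.266053
|D^1_{0,0}|² = |d^1_{0,0}(β)|² = (+0.266053)² = 0.070784 (the z-rotation phases have unit modulus)

P=0.0708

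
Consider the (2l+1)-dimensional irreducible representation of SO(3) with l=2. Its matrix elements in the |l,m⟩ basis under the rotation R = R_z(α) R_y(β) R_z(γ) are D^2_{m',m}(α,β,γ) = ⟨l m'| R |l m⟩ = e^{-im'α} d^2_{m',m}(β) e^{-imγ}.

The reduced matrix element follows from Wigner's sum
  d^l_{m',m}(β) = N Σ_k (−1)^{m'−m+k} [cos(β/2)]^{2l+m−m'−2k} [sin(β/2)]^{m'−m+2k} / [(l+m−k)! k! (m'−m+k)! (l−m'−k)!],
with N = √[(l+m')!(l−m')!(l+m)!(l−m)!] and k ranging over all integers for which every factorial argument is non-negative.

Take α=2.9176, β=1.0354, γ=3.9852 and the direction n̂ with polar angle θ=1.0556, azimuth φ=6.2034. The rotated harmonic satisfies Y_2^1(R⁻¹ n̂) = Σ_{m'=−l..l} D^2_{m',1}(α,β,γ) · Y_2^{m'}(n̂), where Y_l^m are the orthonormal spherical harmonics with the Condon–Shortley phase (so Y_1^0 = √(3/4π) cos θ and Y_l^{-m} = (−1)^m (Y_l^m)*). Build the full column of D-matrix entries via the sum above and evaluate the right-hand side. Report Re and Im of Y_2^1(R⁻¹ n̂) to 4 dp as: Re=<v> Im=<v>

Need the full column D^2_{m',1} for m'=−2..2 at α=2.9176, β=1.0354, γ=3.9852.
cos(β/2)=0.868960, sin(β/2)=0.494883
d^2_{-2,1}: single k=3 term ⇒ +0.210638;  D = -0.058050+0.202481i
d^2_{-1,1}: k∈[2..3] ⇒ +0.554786 -0.059980 = +0.494805;  D = +0.238609-0.433472i
d^2_{0,1}: k∈[1..2] ⇒ +0.795384 -0.257978 = +0.537406;  D = -0.357253+0.401467i
d^2_{1,1}: k∈[0..1] ⇒ +0.570162 -0.554786 = +0.015377;  D = +0.012518-0.008930i
d^2_{2,1}: single k=0 term ⇒ -0.649428;  D = +0.599265-0.250278i
Y_2^{m'}(θ=1.0556,φ=6.2034) and Σ D·Y over m':
  (-0.0580+0.2025i)·(+0.2888+0.0465i)  (+0.2386-0.4335i)·(+0.3302+0.0264i)  (-0.3573+0.4015i)·(-0.0857+0.0000i)  (+0.0125-0.0089i)·(-0.3302+0.0264i)  (+0.5993-0.2503i)·(+0.2888-0.0465i)
Y_2^1(R⁻¹ n̂) = +0.252198-0.212303i

Re=0.2522 Im=-0.2123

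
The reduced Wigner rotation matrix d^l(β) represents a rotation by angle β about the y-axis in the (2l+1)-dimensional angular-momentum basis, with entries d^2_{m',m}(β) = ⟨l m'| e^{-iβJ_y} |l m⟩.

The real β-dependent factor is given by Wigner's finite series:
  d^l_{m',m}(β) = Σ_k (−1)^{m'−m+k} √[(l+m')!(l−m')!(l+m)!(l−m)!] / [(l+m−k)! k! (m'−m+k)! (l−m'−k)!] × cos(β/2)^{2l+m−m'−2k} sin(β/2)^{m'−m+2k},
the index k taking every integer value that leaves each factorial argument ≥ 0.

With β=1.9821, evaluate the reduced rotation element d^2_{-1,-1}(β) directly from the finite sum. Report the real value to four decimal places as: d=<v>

d^2_{-1,-1}(β=1.9821) via Wigner's sum:
c=cos(1.9821/2)=0.547812, s=sin(1.9821/2)=0.836602; N=√[1·6·1·6]=6.000000
k: max(0,(-1)−(-1))=0 … min(2+(-1),2−(-1))=1
  k=0: (−1)^0·6.0000/(6)·0.5478^4·0.8366^0 = +0.090059
  k=1: (−1)^1·6.0000/(2)·0.5478^2·0.8366^2 = -0.630117
d^2_{-1,-1}(1.9821) = +0.090059 -0.630117 = -0.540059

d=-0.5401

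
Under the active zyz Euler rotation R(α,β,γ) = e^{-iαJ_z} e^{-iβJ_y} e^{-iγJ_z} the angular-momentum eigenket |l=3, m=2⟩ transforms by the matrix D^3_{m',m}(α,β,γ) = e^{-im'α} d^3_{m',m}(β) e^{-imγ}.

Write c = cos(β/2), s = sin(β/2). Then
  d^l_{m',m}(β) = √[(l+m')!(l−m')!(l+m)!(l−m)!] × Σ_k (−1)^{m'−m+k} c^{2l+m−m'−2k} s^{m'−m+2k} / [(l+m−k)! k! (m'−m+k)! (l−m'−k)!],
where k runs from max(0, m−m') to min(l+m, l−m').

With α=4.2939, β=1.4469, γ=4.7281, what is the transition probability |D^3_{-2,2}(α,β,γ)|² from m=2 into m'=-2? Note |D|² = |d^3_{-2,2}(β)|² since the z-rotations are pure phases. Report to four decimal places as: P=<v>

P=0.2073

First d^3_{-2,2}(β=1.4469), then the phase factors e^{-i(-2)α} and e^{-i(2)γ}:
Half-angle: c=0.749526, s=0.661974. N=√(1·120·120·1)=120.000000
k: max(0,(2)−(-2))=4 … min(3+(2),3−(-2))=5
  k=4: (−1)^0·120.0000/(24)·0.7495^2·0.6620^4 = +0.539397
  k=5: (−1)^1·120.0000/(120)·0.7495^0·0.6620^6 = -0.084149
d^3_{-2,2}(1.4469) = +0.539397 -0.084149 = +0.455249
|D^3_{-2,2}|² = |d^3_{-2,2}(β)|² = (+0.455249)² = 0.207251 (the z-rotation phases have unit modulus)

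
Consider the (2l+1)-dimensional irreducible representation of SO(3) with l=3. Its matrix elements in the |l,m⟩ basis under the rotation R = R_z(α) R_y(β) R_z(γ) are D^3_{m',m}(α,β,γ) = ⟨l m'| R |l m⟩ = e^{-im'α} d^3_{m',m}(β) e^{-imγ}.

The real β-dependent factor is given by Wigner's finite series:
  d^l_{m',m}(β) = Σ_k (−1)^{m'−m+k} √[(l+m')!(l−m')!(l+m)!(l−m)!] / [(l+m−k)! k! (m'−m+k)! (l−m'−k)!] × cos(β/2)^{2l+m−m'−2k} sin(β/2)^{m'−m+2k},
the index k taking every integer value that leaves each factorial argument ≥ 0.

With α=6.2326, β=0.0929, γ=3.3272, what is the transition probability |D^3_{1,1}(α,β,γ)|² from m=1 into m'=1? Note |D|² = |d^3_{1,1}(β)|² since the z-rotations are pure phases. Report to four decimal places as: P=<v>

P=0.9534

D^3_{1,1}(6.2326,0.0929,3.3272) = e^{-i·1·6.2326}·d^3_{1,1}(0.0929)·e^{-i·1·3.3272}. Compute d first:
Half-angle: c=0.998921, s=0.046433. N=√(24·2·24·2)=48.000000
Admissible k: 0..2 (factorial args all ≥0)
  k=0: (−1)^0·48.0000/(48)·0.9989^6·0.0464^0 = +0.993546
  k=1: (−1)^1·48.0000/(6)·0.9989^4·0.0464^2 = -0.017174
  k=2: (−1)^2·48.0000/(8)·0.9989^2·0.0464^4 = +0.000028
d^3_{1,1}(0.0929) = +0.993546 -0.017174 +0.000028 = +0.976400
|D^3_{1,1}|² = |d^3_{1,1}(β)|² = (+0.976400)² = 0.953356 (the z-rotation phases have unit modulus)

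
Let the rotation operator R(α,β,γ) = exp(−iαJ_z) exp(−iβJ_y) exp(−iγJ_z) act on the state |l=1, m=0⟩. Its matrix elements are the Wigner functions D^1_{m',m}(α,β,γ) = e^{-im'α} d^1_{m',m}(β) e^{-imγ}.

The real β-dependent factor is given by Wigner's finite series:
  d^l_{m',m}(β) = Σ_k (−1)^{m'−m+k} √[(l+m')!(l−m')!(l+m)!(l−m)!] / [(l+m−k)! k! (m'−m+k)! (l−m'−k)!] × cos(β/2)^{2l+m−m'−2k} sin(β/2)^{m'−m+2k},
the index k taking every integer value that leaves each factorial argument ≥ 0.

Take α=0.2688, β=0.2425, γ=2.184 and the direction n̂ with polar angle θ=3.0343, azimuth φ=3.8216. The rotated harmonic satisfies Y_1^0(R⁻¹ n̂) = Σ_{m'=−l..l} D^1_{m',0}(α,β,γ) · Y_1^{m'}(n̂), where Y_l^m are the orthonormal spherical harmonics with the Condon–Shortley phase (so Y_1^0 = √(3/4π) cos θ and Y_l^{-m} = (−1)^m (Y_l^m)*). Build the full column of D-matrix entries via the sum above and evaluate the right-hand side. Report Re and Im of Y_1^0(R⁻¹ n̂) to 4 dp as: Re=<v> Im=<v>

Need the full column D^1_{m',0} for m'=−1..1 at α=0.2688, β=0.2425, γ=2.184.
cos(β/2)=0.992658, sin(β/2)=0.120953
d^1_{-1,0}: single k=1 term ⇒ +0.169798;  D = +0.163700+0.045094i
d^1_{0,0}: k∈[0..1] ⇒ +0.985370 -0.014630 = +0.970741;  D = +0.970741+0.000000i
d^1_{1,0}: single k=0 term ⇒ -0.169798;  D = -0.163700+0.045094i
Y_1^{m'}(θ=3.0343,φ=3.8216) and Σ D·Y over m':
  (+0.1637+0.0451i)·(-0.0288+0.0233i)  (+0.9707+0.0000i)·(-0.4858+0.0000i)  (-0.1637+0.0451i)·(+0.0288+0.0233i)
Y_1^0(R⁻¹ n̂) = -0.483096+0.000000i

Re=-0.4831 Im=0.0000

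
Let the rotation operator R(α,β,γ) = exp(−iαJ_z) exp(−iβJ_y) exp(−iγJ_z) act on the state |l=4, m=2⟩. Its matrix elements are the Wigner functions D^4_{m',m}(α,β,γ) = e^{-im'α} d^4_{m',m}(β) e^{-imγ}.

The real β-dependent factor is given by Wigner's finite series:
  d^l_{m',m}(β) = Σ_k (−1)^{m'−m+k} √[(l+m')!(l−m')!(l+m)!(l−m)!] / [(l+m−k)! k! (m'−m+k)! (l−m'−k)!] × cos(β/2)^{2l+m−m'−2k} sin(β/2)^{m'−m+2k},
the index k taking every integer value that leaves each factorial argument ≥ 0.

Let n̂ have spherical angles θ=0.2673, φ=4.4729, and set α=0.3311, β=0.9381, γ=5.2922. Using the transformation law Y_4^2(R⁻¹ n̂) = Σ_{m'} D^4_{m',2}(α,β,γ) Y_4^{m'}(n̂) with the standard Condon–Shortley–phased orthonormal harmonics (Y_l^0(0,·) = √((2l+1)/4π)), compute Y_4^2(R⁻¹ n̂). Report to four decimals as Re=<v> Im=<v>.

Re=-0.0948 Im=0.0728

Need the full column D^4_{m',2} for m'=−4..4 at α=0.3311, β=0.9381, γ=5.2922.
cos(β/2)=0.891998, sin(β/2)=0.452039
d^4_{-4,2}: single k=6 term ⇒ +0.035922;  D = -0.035436-0.005892i
d^4_{-3,2}: k∈[5..6] ⇒ +0.150369 -0.012872 = +0.137496;  D = -0.135599+0.022763i
d^4_{-2,2}: k∈[4..6] ⇒ +0.396507 -0.081464 +0.001743 = +0.316787;  D = -0.278397+0.151158i
d^4_{-1,2}: k∈[3..5] ⇒ +0.737671 -0.284170 +0.014596 = +0.468097;  D = -0.316418+0.344956i
d^4_{0,2}: k∈[2..4] ⇒ +0.976465 -0.668728 +0.064403 = +0.372140;  D = -0.148739+0.341123i
d^4_{1,2}: k∈[1..3] ⇒ +0.861707 -1.106506 +0.189447 = -0.055352;  D = +0.004428-0.055175i
d^4_{2,2}: k∈[0..2] ⇒ +0.400785 -1.235142 +0.396507 = -0.437850;  D = -0.108761-0.424127i
d^4_{3,2}: k∈[0..1] ⇒ -0.759955 +0.585508 = -0.174446;  D = -0.095911-0.145714i
d^4_{4,2}: single k=0 term ⇒ +0.544646;  D = +0.431076+0.332886i
Y_4^{m'}(θ=0.2673,φ=4.4729) and Σ D·Y over m':
  (-0.0354-0.0059i)·(+0.0012+0.0018i)  (-0.1356+0.0228i)·(+0.0146-0.0167i)  (-0.2784+0.1512i)·(-0.1142-0.0593i)  (-0.3164+0.3450i)·(-0.1004+0.4111i)  (-0.1487+0.3411i)·(+0.5691+0.0000i)  (+0.0044-0.0552i)·(+0.1004+0.4111i)  (-0.1088-0.4241i)·(-0.1142+0.0593i)  (-0.0959-0.1457i)·(-0.0146-0.0167i)  (+0.4311+0.3329i)·(+0.0012-0.0018i)
Y_4^2(R⁻¹ n̂) = -0.094833+0.072838i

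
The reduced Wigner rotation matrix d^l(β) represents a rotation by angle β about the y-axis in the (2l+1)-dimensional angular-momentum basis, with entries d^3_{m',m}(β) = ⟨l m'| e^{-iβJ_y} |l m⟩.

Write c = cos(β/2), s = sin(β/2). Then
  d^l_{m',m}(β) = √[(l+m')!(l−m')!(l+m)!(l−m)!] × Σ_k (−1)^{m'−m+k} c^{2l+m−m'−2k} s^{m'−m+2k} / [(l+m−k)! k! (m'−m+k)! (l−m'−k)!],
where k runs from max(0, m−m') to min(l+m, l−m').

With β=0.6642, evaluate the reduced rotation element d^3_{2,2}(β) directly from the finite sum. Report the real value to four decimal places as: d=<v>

d=0.2893

d^3_{2,2}(β=0.6642) via Wigner's sum:
With c≡cos(β/2)=0.945360 and s≡sin(β/2)=0.326029, N=[120·1·120·1]^{1/2}=120.000000
The bounds max(0,m−m')=0 and min(l+m,l−m')=1 give 2 terms
  k=0: (−1)^0·120.0000/(120)·0.9454^6·0.3260^0 = +0.713810
  k=1: (−1)^1·120.0000/(24)·0.9454^4·0.3260^2 = -0.424493
d^3_{2,2}(0.6642) = +0.713810 -0.424493 = +0.289317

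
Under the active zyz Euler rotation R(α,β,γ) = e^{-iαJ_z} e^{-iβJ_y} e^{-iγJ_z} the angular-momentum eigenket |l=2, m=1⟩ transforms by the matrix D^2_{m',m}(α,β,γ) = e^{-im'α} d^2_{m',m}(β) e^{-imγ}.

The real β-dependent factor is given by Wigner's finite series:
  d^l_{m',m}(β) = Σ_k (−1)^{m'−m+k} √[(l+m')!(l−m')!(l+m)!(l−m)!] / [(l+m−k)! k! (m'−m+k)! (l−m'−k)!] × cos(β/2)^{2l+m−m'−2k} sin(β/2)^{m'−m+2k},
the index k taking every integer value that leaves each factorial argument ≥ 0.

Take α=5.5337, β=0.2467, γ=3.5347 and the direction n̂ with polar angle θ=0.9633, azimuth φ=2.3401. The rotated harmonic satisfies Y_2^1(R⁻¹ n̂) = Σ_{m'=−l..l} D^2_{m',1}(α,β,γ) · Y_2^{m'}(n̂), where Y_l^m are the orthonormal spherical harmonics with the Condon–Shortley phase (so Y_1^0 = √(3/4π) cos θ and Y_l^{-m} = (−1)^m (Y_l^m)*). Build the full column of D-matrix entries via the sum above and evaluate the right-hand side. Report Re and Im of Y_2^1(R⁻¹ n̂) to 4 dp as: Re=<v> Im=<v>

Re=-0.2311 Im=0.1085

Need the full column D^2_{m',1} for m'=−2..2 at α=5.5337, β=0.2467, γ=3.5347.
cos(β/2)=0.992402, sin(β/2)=0.123037
d^2_{-2,1}: single k=3 term ⇒ +0.003697;  D = +0.001167+0.003508i
d^2_{-1,1}: k∈[2..3] ⇒ +0.044727 -0.000229 = +0.044498;  D = -0.018477+0.040480i
d^2_{0,1}: k∈[1..2] ⇒ +0.294561 -0.004528 = +0.290034;  D = -0.267911+0.111100i
d^2_{1,1}: k∈[0..1] ⇒ +0.969953 -0.044727 = +0.925226;  D = -0.867091-0.322795i
d^2_{2,1}: single k=0 term ⇒ -0.240508;  D = +0.107835+0.214979i
Y_2^{m'}(θ=0.9633,φ=2.3401) and Σ D·Y over m':
  (+0.0012+0.0035i)·(-0.0084+0.2603i)  (-0.0185+0.0405i)·(-0.2519-0.2601i)  (-0.2679+0.1111i)·(-0.0071+0.0000i)  (-0.8671-0.3228i)·(+0.2519-0.2601i)  (+0.1078+0.2150i)·(-0.0084-0.2603i)
Y_2^1(R⁻¹ n̂) = -0.231149+0.108467i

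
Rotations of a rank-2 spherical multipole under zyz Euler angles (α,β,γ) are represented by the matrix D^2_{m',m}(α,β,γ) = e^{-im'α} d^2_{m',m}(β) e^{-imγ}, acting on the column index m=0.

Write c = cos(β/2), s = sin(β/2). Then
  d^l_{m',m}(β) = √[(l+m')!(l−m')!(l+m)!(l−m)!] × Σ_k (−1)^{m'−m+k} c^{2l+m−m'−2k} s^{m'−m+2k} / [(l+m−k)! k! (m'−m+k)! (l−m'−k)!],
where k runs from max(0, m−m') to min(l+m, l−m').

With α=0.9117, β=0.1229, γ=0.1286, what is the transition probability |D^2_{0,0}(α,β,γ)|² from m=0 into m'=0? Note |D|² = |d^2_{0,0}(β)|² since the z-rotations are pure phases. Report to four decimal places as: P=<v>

First d^2_{0,0}(β=0.1229), then the phase factors e^{-i(0)α} and e^{-i(0)γ}:
c=cos(0.1229/2)=0.998113, s=sin(0.1229/2)=0.061411; N=√[2·2·2·2]=4.000000
k∈{0,1,2} keeps every argument non-negative
  k=0: (−1)^0·4.0000/(4)·0.9981^4·0.0614^0 = +0.992472
  k=1: (−1)^1·4.0000/(1)·0.9981^2·0.0614^2 = -0.015029
  k=2: (−1)^2·4.0000/(4)·0.9981^0·0.0614^4 = +0.000014
d^2_{0,0}(0.1229) = +0.992472 -0.015029 +0.000014 = +0.977457
|D^2_{0,0}|² = |d^2_{0,0}(β)|² = (+0.977457)² = 0.955423 (the z-rotation phases have unit modulus)

P=0.9554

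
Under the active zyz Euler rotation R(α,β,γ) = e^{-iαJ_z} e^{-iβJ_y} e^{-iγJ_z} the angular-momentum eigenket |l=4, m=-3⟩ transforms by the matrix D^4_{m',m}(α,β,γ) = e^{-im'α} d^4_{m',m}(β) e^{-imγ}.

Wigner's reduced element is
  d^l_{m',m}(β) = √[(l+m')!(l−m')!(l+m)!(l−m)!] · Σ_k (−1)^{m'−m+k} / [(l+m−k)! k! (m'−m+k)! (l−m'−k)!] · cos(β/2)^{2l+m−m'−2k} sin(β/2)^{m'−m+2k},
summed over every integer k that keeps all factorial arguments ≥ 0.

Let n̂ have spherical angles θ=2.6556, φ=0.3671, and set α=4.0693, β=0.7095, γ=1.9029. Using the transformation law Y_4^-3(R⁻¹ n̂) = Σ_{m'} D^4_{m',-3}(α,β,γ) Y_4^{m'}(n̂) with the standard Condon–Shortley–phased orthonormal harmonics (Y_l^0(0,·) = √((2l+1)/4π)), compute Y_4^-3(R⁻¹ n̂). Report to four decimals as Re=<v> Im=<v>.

Need the full column D^4_{m',-3} for m'=−4..4 at α=4.0693, β=0.7095, γ=1.9029.
cos(β/2)=0.937733, sin(β/2)=0.347356
d^4_{-4,-3}: single k=1 term ⇒ +0.626434;  D = -0.626425+0.003288i
d^4_{-3,-3}: k∈[0..1] ⇒ +0.597909 -0.574280 = +0.023629;  D = +0.014070-0.018983i
d^4_{-2,-3}: k∈[0..1] ⇒ -0.828694 +0.341119 = -0.487575;  D = -0.139361-0.467234i
d^4_{-1,-3}: k∈[0..1] ⇒ +0.651172 -0.148914 = +0.502258;  D = -0.471250-0.173743i
d^4_{0,-3}: k∈[0..1] ⇒ -0.359571 +0.049337 = -0.310234;  D = -0.260433+0.168582i
d^4_{1,-3}: k∈[0..1] ⇒ +0.148914 -0.012260 = +0.136654;  D = -0.009368+0.136333i
d^4_{2,-3}: k∈[0..1] ⇒ -0.046806 +0.002141 = -0.044665;  D = +0.033823+0.029171i
d^4_{3,-3}: k∈[0..1] ⇒ +0.010812 -0.000212 = +0.010600;  D = +0.010354-0.002272i
d^4_{4,-3}: single k=0 term ⇒ -0.001618;  D = +0.000670-0.001473i
Y_4^{m'}(θ=2.6556,φ=0.3671) and Σ D·Y over m':
  (-0.6264+0.0033i)·(+0.0022-0.0210i)  (+0.0141-0.0190i)·(-0.0510+0.1006i)  (-0.1394-0.4672i)·(+0.2423-0.2187i)  (-0.4713-0.1737i)·(-0.4510+0.1734i)  (-0.2604+0.1686i)·(+0.0993+0.0000i)  (-0.0094+0.1363i)·(+0.4510+0.1734i)  (+0.0338+0.0292i)·(+0.2423+0.2187i)  (+0.0104-0.0023i)·(+0.0510+0.1006i)  (+0.0007-0.0015i)·(+0.0022+0.0210i)
Y_4^-3(R⁻¹ n̂) = +0.055461+0.021408i

Re=0.0555 Im=0.0214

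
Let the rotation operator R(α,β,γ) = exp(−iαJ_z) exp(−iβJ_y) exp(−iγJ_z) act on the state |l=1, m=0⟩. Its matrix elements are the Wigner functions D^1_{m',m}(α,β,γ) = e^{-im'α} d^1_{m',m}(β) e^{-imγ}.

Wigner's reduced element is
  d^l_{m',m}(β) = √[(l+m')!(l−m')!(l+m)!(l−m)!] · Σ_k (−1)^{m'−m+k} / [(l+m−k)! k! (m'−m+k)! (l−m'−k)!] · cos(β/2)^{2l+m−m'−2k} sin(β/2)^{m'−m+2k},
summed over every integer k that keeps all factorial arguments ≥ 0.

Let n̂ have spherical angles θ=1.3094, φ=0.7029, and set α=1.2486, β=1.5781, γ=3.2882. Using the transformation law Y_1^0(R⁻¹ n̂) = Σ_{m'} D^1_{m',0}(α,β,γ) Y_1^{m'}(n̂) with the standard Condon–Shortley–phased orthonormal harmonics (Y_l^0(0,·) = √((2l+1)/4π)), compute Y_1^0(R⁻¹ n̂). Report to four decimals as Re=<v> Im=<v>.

Need the full column D^1_{m',0} for m'=−1..1 at α=1.2486, β=1.5781, γ=3.2882.
cos(β/2)=0.704520, sin(β/2)=0.709684
d^1_{-1,0}: single k=1 term ⇒ +0.707088;  D = +0.223900+0.670703i
d^1_{0,0}: k∈[0..1] ⇒ +0.496348 -0.503652 = -0.007304;  D = -0.007304+0.000000i
d^1_{1,0}: single k=0 term ⇒ -0.707088;  D = -0.223900+0.670703i
Y_1^{m'}(θ=1.3094,φ=0.7029) and Σ D·Y over m':
  (+0.2239+0.6707i)·(+0.2546-0.2158i)  (-0.0073+0.0000i)·(+0.1263+0.0000i)  (-0.2239+0.6707i)·(-0.2546-0.2158i)
Y_1^0(R⁻¹ n̂) = +0.402520+0.000000i

Re=0.4025 Im=0.0000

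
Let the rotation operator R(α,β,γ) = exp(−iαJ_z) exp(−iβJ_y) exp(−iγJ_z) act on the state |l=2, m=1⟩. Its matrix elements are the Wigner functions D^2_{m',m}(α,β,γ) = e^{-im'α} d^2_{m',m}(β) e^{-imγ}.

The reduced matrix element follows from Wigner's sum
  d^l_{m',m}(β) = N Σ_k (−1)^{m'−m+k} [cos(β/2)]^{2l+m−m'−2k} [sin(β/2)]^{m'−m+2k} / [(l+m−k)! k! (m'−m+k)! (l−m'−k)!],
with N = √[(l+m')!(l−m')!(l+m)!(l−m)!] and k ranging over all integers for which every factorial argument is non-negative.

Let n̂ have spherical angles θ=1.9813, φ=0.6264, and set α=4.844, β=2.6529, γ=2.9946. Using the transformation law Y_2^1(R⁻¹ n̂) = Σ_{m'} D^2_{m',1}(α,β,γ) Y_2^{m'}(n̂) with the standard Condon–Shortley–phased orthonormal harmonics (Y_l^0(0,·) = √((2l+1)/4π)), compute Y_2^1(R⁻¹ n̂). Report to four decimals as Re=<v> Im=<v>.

Need the full column D^2_{m',1} for m'=−2..2 at α=4.844, β=2.6529, γ=2.9946.
cos(β/2)=0.241922, sin(β/2)=0.970296
d^2_{-2,1}: single k=3 term ⇒ +0.441996;  D = +0.405325+0.176271i
d^2_{-1,1}: k∈[2..3] ⇒ +0.165303 -0.886373 = -0.721070;  D = +0.198304-0.693266i
d^2_{0,1}: k∈[1..2] ⇒ +0.033652 -0.541332 = -0.507680;  D = +0.502205+0.074357i
d^2_{1,1}: k∈[0..1] ⇒ +0.003425 -0.165303 = -0.161878;  D = -0.002490+0.161858i
d^2_{2,1}: single k=0 term ⇒ -0.027476;  D = -0.027291+0.003186i
Y_2^{m'}(θ=1.9813,φ=0.6264) and Σ D·Y over m':
  (+0.4053+0.1763i)·(+0.1015-0.3085i)  (+0.1983-0.6933i)·(-0.2290+0.1657i)  (+0.5022+0.0744i)·(-0.1647+0.0000i)  (-0.0025+0.1619i)·(+0.2290+0.1657i)  (-0.0273+0.0032i)·(+0.1015+0.3085i)
Y_2^1(R⁻¹ n̂) = +0.051141+0.100813i

Re=0.0511 Im=0.1008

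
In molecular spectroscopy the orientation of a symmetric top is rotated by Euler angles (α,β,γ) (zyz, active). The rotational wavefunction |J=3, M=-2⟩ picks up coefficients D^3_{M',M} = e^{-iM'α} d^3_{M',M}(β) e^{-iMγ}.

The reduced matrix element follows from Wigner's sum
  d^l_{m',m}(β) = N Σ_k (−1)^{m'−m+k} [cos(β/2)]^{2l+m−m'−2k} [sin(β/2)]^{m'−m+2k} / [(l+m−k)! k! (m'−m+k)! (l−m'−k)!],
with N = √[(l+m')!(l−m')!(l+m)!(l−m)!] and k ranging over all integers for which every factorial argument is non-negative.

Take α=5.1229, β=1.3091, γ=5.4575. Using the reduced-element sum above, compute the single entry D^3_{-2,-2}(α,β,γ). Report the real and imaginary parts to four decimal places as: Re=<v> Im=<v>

Re=0.3270 Im=-0.3578

First d^3_{-2,-2}(β=1.3091), then the phase factors e^{-i(-2)α} and e^{-i(-2)γ}:
c=cos(1.3091/2)=0.793322, s=sin(1.3091/2)=0.608802; N=√[1·120·1·120]=120.000000
The bounds max(0,m−m')=0 and min(l+m,l−m')=1 give 2 terms
  k=0: (−1)^0·120.0000/(120)·0.7933^6·0.6088^0 = +0.249285
  k=1: (−1)^1·120.0000/(24)·0.7933^4·0.6088^2 = -0.734041
d^3_{-2,-2}(1.3091) = +0.249285 -0.734041 = -0.484756
Attach z-rotation phases: D = e^{-i(-2)(5.1229)}·(-0.484756)·e^{-i(-2)(5.4575)} = +0.327025-0.357831i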